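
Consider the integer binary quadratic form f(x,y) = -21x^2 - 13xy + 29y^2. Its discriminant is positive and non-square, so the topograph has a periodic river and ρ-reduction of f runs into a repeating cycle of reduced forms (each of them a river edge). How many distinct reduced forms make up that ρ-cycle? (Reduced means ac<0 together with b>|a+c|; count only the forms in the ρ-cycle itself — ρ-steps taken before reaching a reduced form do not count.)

D = 2605, ⌊√D⌋ = 51
descent: ρ → (29,13,-21)  [lands on river]
river: ρ → (-21,29,21)
river: ρ → (21,13,-29)
river: ρ → (-29,45,5)
river: ρ → (5,45,-29)
river: ρ → (-29,13,21)
river: ρ → (21,29,-21)
river: ρ → (-21,13,29)
river: ρ → (29,45,-5)
river: ρ → (-5,45,29)
ρ-cycle length = 10 (tail of 1 descent step not counted)

10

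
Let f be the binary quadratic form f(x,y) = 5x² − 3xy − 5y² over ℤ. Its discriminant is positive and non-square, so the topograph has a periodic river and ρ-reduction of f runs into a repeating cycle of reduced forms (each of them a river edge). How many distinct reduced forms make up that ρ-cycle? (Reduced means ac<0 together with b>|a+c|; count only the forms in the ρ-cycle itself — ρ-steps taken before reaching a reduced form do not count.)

D = 109, ⌊√D⌋ = 10
descent: ρ → (-5,3,5)  [lands on river]
river: ρ → (5,7,-3)
river: ρ → (-3,5,7)
river: ρ → (7,9,-1)
river: ρ → (-1,9,7)
river: ρ → (7,5,-3)
river: ρ → (-3,7,5)
river: ρ → (5,3,-5)
river: ρ → (-5,7,3)
river: ρ → (3,5,-7)
river: ρ → (-7,9,1)
river: ρ → (1,9,-7)
river: ρ → (-7,5,3)
river: ρ → (3,7,-5)
ρ-cycle length = 14 (tail of 1 descent step not counted)

14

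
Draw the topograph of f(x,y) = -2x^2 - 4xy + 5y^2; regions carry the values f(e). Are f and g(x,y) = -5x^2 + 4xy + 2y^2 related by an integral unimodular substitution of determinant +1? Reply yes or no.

D₁ = 56, D₂ = 56
river cycle of f (length 4): (5, 4, -2), (-2, 4, 5), (5, 6, -1), (-1, 6, 5)
river cycle of g (length 4): (2, 4, -5), (-5, 6, 1), (1, 6, -5), (-5, 4, 2)
cycles differ ⇒ inequivalent

no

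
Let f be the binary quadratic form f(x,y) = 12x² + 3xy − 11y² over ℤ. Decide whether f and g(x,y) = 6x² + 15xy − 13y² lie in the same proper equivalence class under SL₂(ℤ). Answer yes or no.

D₁ = 537, D₂ = 537
river cycle of f (length 16): (-11, 19, 4), (4, 21, -6), (-6, 15, 13), (13, 11, -8), (-8, 21, 3), (3, 21, -8), (-8, 11, 13), (13, 15, -6), (-6, 21, 4), (4, 19, -11), … (6 more)
river cycle of g (length 16): (-13, 11, 8), (8, 21, -3), (-3, 21, 8), (8, 11, -13), (-13, 15, 6), (6, 21, -4), (-4, 19, 11), (11, 3, -12), (-12, 21, 2), (2, 23, -1), … (6 more)
cycles differ ⇒ inequivalent

no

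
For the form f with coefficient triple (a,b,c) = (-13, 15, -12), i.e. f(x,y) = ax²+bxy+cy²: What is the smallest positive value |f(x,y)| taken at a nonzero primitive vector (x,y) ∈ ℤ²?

translate: b→11 (≡-15 mod 26), so (13,-15,12)→(13,11,10)
flip: (13,11,10)→(10,-11,13)
translate: b→9 (≡-11 mod 20), so (10,-11,13)→(10,9,12)
reduced (well bottom): (10,9,12) with a≤c, −a<b≤a
well minimum |f| = |-10| = 10 (negative-definite)

10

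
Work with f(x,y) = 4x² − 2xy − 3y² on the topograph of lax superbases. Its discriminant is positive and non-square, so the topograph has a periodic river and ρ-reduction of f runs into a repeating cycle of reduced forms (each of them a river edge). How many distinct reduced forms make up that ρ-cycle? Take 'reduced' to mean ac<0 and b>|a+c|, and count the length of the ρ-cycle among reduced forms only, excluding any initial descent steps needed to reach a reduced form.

D = 52, ⌊√D⌋ = 7
descent: ρ → (-3,2,4)  [lands on river]
river: ρ → (4,6,-1)
river: ρ → (-1,6,4)
river: ρ → (4,2,-3)
river: ρ → (-3,4,3)
river: ρ → (3,2,-4)
river: ρ → (-4,6,1)
river: ρ → (1,6,-4)
river: ρ → (-4,2,3)
river: ρ → (3,4,-3)
ρ-cycle length = 10 (tail of 1 descent step not counted)

10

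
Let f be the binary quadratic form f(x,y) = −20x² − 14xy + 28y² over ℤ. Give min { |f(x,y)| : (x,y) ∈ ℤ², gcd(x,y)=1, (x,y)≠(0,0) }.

descent: ρ → (28,14,-20)  [lands on river]
river: ρ → (-20,26,22)
river: ρ → (22,18,-24)
river: ρ → (-24,30,16)
river: ρ → (16,34,-20)
river: ρ → (-20,46,4)
river: ρ → (4,42,-42)
river: ρ → (-42,42,4)
river: ρ → (4,46,-20)
river: ρ → (-20,34,16)
river: ρ → (16,30,-24)
river: ρ → (-24,18,22)
river: ρ → (22,26,-20)
river: ρ → (-20,14,28)
river: ρ → (28,42,-6)
river: ρ → (-6,42,28)
closes: descent 1, river 16
min |a| on river = 4

4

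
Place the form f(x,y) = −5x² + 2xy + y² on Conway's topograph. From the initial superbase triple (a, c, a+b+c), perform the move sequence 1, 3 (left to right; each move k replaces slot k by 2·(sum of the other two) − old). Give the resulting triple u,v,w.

start (-5,1,-2) = (f(1,0),f(0,1),f(1,1))
replace slot 1: 2·(1+(-2)) − (-5) = 3 → (3,1,-2)
replace slot 3: 2·(3+1) − (-2) = 10 → (3,1,10)

3,1,10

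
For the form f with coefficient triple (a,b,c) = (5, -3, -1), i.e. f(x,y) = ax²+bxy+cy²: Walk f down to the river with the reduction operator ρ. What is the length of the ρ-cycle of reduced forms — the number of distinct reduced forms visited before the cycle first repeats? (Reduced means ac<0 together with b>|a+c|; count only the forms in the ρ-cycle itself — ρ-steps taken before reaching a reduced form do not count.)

D = 29, ⌊√D⌋ = 5
descent: ρ → (-1,5,1)  [lands on river]
river: ρ → (1,5,-1)
ρ-cycle length = 2 (tail of 1 descent step not counted)

2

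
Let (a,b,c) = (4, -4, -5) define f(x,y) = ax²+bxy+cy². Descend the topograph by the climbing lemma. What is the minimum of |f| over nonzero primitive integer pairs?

descent: ρ → (-5,4,4)  [lands on river]
river: ρ → (4,4,-5)
river: ρ → (-5,6,3)
river: ρ → (3,6,-5)
closes: descent 1, river 4
min |a| on river = 3

3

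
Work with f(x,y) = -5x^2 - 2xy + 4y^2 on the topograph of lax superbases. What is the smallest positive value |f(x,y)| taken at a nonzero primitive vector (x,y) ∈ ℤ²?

descent: ρ → (4,2,-5)  [lands on river]
river: ρ → (-5,8,1)
river: ρ → (1,8,-5)
river: ρ → (-5,2,4)
river: ρ → (4,6,-3)
river: ρ → (-3,6,4)
closes: descent 1, river 6
min |a| on river = 1

1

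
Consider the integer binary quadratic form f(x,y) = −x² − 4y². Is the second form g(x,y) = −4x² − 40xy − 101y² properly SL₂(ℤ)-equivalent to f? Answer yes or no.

D₁ = -16, D₂ = -16
f is negative-definite; reduce −f:
−f: reduced (well bottom): (1,0,4) with a≤c, −a<b≤a
flip sign back: reduced form of f is (-1,0,-4)
g is negative-definite; reduce −g:
−g: translate: b→0 (≡40 mod 8), so (4,40,101)→(4,0,1)
−g: flip: (4,0,1)→(1,0,4)
−g: reduced (well bottom): (1,0,4) with a≤c, −a<b≤a
flip sign back: reduced form of g is (-1,0,-4)
reduced forms (-1, 0, -4) vs (-1, 0, -4) ⇒ equivalent

yes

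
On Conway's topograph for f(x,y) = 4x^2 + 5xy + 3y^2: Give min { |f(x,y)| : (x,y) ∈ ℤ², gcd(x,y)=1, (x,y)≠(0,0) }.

translate: b→-3 (≡5 mod 8), so (4,5,3)→(4,-3,2)
flip: (4,-3,2)→(2,3,4)
translate: b→-1 (≡3 mod 4), so (2,3,4)→(2,-1,3)
reduced (well bottom): (2,-1,3) with a≤c, −a<b≤a
well minimum = a = 2

2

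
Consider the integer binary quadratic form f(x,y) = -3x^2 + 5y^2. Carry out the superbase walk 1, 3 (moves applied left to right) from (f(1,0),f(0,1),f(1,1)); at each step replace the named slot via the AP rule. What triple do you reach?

start (-3,5,2) = (f(1,0),f(0,1),f(1,1))
replace slot 1: 2·(5+2) − (-3) = 17 → (17,5,2)
replace slot 3: 2·(17+5) − 2 = 42 → (17,5,42)

17,5,42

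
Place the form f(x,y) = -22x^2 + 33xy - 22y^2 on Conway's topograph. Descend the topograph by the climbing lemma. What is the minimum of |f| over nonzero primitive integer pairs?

translate: b→11 (≡-33 mod 44), so (22,-33,22)→(22,11,11)
flip: (22,11,11)→(11,-11,22)
translate: b→11 (≡-11 mod 22), so (11,-11,22)→(11,11,22)
reduced (well bottom): (11,11,22) with a≤c, −a<b≤a
well minimum |f| = |-11| = 11 (negative-definite)

11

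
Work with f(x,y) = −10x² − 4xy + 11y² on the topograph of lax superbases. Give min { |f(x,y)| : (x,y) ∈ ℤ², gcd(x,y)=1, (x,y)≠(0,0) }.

descent: ρ → (11,4,-10)  [lands on river]
river: ρ → (-10,16,5)
river: ρ → (5,14,-13)
river: ρ → (-13,12,6)
river: ρ → (6,12,-13)
river: ρ → (-13,14,5)
river: ρ → (5,16,-10)
river: ρ → (-10,4,11)
river: ρ → (11,18,-3)
river: ρ → (-3,18,11)
closes: descent 1, river 10
min |a| on river = 3

3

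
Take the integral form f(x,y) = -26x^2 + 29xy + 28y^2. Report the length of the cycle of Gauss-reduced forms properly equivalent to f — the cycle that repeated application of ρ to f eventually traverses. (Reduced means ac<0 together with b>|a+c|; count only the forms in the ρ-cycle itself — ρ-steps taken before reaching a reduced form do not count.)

D = 3753, ⌊√D⌋ = 61
river: ρ → (28,27,-27)
river: ρ → (-27,27,28)
river: ρ → (28,29,-26)
river: ρ → (-26,23,31)
river: ρ → (31,39,-18)
river: ρ → (-18,33,37)
river: ρ → (37,41,-14)
river: ρ → (-14,43,34)
river: ρ → (34,25,-23)
river: ρ → (-23,21,36)
river: ρ → (36,51,-8)
river: ρ → (-8,61,1)
river: ρ → (1,61,-8)
river: ρ → (-8,51,36)
river: ρ → (36,21,-23)
river: ρ → (-23,25,34)
river: ρ → (34,43,-14)
river: ρ → (-14,41,37)
river: ρ → (37,33,-18)
river: ρ → (-18,39,31)
river: ρ → (31,23,-26)
river: ρ → (-26,29,28)
ρ-cycle length = 22 (tail of 0 descent steps not counted)

22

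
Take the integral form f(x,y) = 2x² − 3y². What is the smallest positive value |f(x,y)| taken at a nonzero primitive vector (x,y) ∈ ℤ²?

descent: ρ → (-3,0,2)
descent: ρ → (2,4,-1)  [lands on river]
river: ρ → (-1,4,2)
closes: descent 2, river 2
min |a| on river = 1

1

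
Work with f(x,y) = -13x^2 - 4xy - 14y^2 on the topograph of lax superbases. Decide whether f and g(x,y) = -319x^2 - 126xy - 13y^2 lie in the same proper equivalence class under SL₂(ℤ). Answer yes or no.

D₁ = -712, D₂ = -712
f is negative-definite; reduce −f:
−f: reduced (well bottom): (13,4,14) with a≤c, −a<b≤a
flip sign back: reduced form of f is (-13,-4,-14)
g is negative-definite; reduce −g:
−g: flip: (319,126,13)→(13,-126,319)
−g: translate: b→4 (≡-126 mod 26), so (13,-126,319)→(13,4,14)
−g: reduced (well bottom): (13,4,14) with a≤c, −a<b≤a
flip sign back: reduced form of g is (-13,-4,-14)
reduced forms (-13, -4, -14) vs (-13, -4, -14) ⇒ equivalent

yes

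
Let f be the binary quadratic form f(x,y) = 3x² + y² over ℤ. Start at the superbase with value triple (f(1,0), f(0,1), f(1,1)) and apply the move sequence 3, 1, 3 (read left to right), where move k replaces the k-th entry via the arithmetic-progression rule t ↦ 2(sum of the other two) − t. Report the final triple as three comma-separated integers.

start (3,1,4) = (f(1,0),f(0,1),f(1,1))
replace slot 3: 2·(3+1) − 4 = 4 → (3,1,4)
replace slot 1: 2·(1+4) − 3 = 7 → (7,1,4)
replace slot 3: 2·(7+1) − 4 = 12 → (7,1,12)

7,1,12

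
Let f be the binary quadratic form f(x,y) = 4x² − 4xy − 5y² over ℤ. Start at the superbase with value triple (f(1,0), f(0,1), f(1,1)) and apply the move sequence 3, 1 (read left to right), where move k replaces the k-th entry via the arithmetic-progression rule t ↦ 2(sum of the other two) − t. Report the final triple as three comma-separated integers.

start (4,-5,-5) = (f(1,0),f(0,1),f(1,1))
replace slot 3: 2·(4+(-5)) − (-5) = 3 → (4,-5,3)
replace slot 1: 2·((-5)+3) − 4 = -8 → (-8,-5,3)

-8,-5,3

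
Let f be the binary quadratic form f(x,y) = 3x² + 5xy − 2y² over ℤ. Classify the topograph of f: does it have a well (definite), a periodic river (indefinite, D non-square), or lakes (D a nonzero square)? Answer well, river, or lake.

D = b²−4ac = 5² − 4·3·(-2) = 49
D = 7² is a perfect square ⇒ form factors over ℤ ⇒ lakes

lake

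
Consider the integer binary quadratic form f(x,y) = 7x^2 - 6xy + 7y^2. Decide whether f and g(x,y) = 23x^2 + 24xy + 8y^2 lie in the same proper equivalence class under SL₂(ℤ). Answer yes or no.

D₁ = -160, D₂ = -160
f: flip: (7,-6,7)→(7,6,7)
f: reduced (well bottom): (7,6,7) with a≤c, −a<b≤a
g: translate: b→-22 (≡24 mod 46), so (23,24,8)→(23,-22,7)
g: flip: (23,-22,7)→(7,22,23)
g: translate: b→-6 (≡22 mod 14), so (7,22,23)→(7,-6,7)
g: flip: (7,-6,7)→(7,6,7)
g: reduced (well bottom): (7,6,7) with a≤c, −a<b≤a
reduced forms (7, 6, 7) vs (7, 6, 7) ⇒ equivalent

yes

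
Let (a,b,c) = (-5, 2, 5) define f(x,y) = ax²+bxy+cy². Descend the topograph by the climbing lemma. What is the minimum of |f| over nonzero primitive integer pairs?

river: ρ → (5,8,-2)
river: ρ → (-2,8,5)
river: ρ → (5,2,-5)
river: ρ → (-5,8,2)
river: ρ → (2,8,-5)
river: ρ → (-5,2,5)
closes: descent 0, river 6
min |a| on river = 2

2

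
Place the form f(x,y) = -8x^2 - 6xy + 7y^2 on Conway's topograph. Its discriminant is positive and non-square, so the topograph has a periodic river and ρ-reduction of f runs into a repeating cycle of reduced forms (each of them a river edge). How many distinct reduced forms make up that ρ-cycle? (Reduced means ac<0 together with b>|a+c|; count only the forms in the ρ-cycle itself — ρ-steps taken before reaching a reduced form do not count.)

D = 260, ⌊√D⌋ = 16
descent: ρ → (7,6,-8)  [lands on river]
river: ρ → (-8,10,5)
river: ρ → (5,10,-8)
river: ρ → (-8,6,7)
river: ρ → (7,8,-7)
river: ρ → (-7,6,8)
river: ρ → (8,10,-5)
river: ρ → (-5,10,8)
river: ρ → (8,6,-7)
river: ρ → (-7,8,7)
ρ-cycle length = 10 (tail of 1 descent step not counted)

10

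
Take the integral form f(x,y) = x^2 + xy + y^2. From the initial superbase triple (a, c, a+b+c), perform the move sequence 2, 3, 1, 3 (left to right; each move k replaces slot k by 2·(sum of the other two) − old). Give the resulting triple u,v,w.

start (1,1,3) = (f(1,0),f(0,1),f(1,1))
replace slot 2: 2·(1+3) − 1 = 7 → (1,7,3)
replace slot 3: 2·(1+7) − 3 = 13 → (1,7,13)
replace slot 1: 2·(7+13) − 1 = 39 → (39,7,13)
replace slot 3: 2·(39+7) − 13 = 79 → (39,7,79)

39,7,79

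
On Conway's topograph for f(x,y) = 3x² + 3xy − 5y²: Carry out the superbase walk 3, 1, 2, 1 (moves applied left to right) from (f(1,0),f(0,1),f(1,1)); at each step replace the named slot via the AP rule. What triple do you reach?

start (3,-5,1) = (f(1,0),f(0,1),f(1,1))
replace slot 3: 2·(3+(-5)) − 1 = -5 → (3,-5,-5)
replace slot 1: 2·((-5)+(-5)) − 3 = -23 → (-23,-5,-5)
replace slot 2: 2·((-23)+(-5)) − (-5) = -51 → (-23,-51,-5)
replace slot 1: 2·((-51)+(-5)) − (-23) = -89 → (-89,-51,-5)

-89,-51,-5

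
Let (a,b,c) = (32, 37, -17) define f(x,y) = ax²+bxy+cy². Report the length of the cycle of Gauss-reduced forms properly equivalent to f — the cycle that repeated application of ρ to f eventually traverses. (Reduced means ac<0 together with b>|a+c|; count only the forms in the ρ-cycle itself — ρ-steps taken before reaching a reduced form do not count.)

D = 3545, ⌊√D⌋ = 59
river: ρ → (-17,31,38)
river: ρ → (38,45,-10)
river: ρ → (-10,55,13)
river: ρ → (13,49,-22)
river: ρ → (-22,39,23)
river: ρ → (23,53,-8)
river: ρ → (-8,59,2)
river: ρ → (2,57,-37)
river: ρ → (-37,17,22)
river: ρ → (22,27,-32)
river: ρ → (-32,37,17)
river: ρ → (17,31,-38)
river: ρ → (-38,45,10)
river: ρ → (10,55,-13)
river: ρ → (-13,49,22)
river: ρ → (22,39,-23)
river: ρ → (-23,53,8)
river: ρ → (8,59,-2)
river: ρ → (-2,57,37)
river: ρ → (37,17,-22)
river: ρ → (-22,27,32)
river: ρ → (32,37,-17)
ρ-cycle length = 22 (tail of 0 descent steps not counted)

22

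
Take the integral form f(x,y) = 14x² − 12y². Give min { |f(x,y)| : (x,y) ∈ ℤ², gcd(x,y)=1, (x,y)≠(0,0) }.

descent: ρ → (-12,24,2)  [lands on river]
river: ρ → (2,24,-12)
closes: descent 1, river 2
min |a| on river = 2

2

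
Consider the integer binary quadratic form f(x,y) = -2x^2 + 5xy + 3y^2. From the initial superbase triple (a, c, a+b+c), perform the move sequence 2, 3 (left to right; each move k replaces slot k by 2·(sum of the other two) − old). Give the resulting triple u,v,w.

start (-2,3,6) = (f(1,0),f(0,1),f(1,1))
replace slot 2: 2·((-2)+6) − 3 = 5 → (-2,5,6)
replace slot 3: 2·((-2)+5) − 6 = 0 → (-2,5,0)

-2,5,0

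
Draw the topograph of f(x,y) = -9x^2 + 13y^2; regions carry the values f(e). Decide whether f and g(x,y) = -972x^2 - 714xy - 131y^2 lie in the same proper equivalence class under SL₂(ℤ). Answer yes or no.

D₁ = 468, D₂ = 468
river cycle of f (length 6): (-9, 18, 4), (4, 14, -17), (-17, 20, 1), (1, 20, -17), (-17, 14, 4), (4, 18, -9)
river cycle of g (length 6): (-9, 18, 4), (4, 14, -17), (-17, 20, 1), (1, 20, -17), (-17, 14, 4), (4, 18, -9)
cycles coincide ⇒ equivalent

yes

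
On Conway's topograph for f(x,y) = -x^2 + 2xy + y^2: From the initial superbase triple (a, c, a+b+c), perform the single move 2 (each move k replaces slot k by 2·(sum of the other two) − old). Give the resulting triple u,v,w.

start (-1,1,2) = (f(1,0),f(0,1),f(1,1))
replace slot 2: 2·((-1)+2) − 1 = 1 → (-1,1,2)

-1,1,2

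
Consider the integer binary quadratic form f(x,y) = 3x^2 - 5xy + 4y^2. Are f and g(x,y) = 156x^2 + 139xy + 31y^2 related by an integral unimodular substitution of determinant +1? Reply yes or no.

D₁ = -23, D₂ = -23
f: translate: b→1 (≡-5 mod 6), so (3,-5,4)→(3,1,2)
f: flip: (3,1,2)→(2,-1,3)
f: reduced (well bottom): (2,-1,3) with a≤c, −a<b≤a
g: flip: (156,139,31)→(31,-139,156)
g: translate: b→-15 (≡-139 mod 62), so (31,-139,156)→(31,-15,2)
g: flip: (31,-15,2)→(2,15,31)
g: translate: b→-1 (≡15 mod 4), so (2,15,31)→(2,-1,3)
g: reduced (well bottom): (2,-1,3) with a≤c, −a<b≤a
reduced forms (2, -1, 3) vs (2, -1, 3) ⇒ equivalent

yes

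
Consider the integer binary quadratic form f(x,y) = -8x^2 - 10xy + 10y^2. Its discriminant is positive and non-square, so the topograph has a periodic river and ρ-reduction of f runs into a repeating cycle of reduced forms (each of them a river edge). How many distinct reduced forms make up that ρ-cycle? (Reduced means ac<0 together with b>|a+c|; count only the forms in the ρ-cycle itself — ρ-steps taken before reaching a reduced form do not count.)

D = 420, ⌊√D⌋ = 20
descent: ρ → (10,10,-8)  [lands on river]
river: ρ → (-8,6,12)
river: ρ → (12,18,-2)
river: ρ → (-2,18,12)
river: ρ → (12,6,-8)
river: ρ → (-8,10,10)
ρ-cycle length = 6 (tail of 1 descent step not counted)

6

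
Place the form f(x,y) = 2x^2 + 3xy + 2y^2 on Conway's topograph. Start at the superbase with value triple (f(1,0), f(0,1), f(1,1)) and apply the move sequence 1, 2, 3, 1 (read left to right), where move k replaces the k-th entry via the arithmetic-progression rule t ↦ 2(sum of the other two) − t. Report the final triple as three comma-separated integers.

start (2,2,7) = (f(1,0),f(0,1),f(1,1))
replace slot 1: 2·(2+7) − 2 = 16 → (16,2,7)
replace slot 2: 2·(16+7) − 2 = 44 → (16,44,7)
replace slot 3: 2·(16+44) − 7 = 113 → (16,44,113)
replace slot 1: 2·(44+113) − 16 = 298 → (298,44,113)

298,44,113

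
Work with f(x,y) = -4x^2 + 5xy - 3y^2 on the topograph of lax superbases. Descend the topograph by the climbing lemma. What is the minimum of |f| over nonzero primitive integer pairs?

translate: b→3 (≡-5 mod 8), so (4,-5,3)→(4,3,2)
flip: (4,3,2)→(2,-3,4)
translate: b→1 (≡-3 mod 4), so (2,-3,4)→(2,1,3)
reduced (well bottom): (2,1,3) with a≤c, −a<b≤a
well minimum |f| = |-2| = 2 (negative-definite)

2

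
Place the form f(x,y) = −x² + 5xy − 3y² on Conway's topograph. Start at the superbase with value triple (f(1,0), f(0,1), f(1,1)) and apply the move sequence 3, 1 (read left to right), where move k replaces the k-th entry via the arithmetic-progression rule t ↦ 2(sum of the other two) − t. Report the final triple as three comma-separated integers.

start (-1,-3,1) = (f(1,0),f(0,1),f(1,1))
replace slot 3: 2·((-1)+(-3)) − 1 = -9 → (-1,-3,-9)
replace slot 1: 2·((-3)+(-9)) − (-1) = -23 → (-23,-3,-9)

-23,-3,-9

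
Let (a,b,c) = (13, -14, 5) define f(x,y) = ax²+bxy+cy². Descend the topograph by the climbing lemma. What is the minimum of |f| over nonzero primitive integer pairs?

translate: b→12 (≡-14 mod 26), so (13,-14,5)→(13,12,4)
flip: (13,12,4)→(4,-12,13)
translate: b→4 (≡-12 mod 8), so (4,-12,13)→(4,4,5)
reduced (well bottom): (4,4,5) with a≤c, −a<b≤a
well minimum = a = 4

4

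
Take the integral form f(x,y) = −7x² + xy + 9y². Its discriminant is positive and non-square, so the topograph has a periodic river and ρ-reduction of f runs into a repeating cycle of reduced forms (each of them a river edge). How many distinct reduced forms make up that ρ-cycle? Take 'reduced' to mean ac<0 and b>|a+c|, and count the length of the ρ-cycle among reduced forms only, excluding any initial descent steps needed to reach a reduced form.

D = 253, ⌊√D⌋ = 15
descent: ρ → (9,-1,-7)
descent: ρ → (-7,15,1)  [lands on river]
river: ρ → (1,15,-7)
river: ρ → (-7,13,3)
river: ρ → (3,11,-11)
river: ρ → (-11,11,3)
river: ρ → (3,13,-7)
ρ-cycle length = 6 (tail of 2 descent steps not counted)

6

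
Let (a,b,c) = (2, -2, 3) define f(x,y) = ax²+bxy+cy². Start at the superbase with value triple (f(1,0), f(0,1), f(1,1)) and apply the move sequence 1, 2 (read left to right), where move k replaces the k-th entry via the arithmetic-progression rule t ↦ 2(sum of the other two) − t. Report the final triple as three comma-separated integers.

start (2,3,3) = (f(1,0),f(0,1),f(1,1))
replace slot 1: 2·(3+3) − 2 = 10 → (10,3,3)
replace slot 2: 2·(10+3) − 3 = 23 → (10,23,3)

10,23,3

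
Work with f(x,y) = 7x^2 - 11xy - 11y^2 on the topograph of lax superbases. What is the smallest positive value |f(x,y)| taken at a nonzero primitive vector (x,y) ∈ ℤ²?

descent: ρ → (-11,11,7)  [lands on river]
river: ρ → (7,17,-5)
river: ρ → (-5,13,13)
river: ρ → (13,13,-5)
river: ρ → (-5,17,7)
river: ρ → (7,11,-11)
closes: descent 1, river 6
min |a| on river = 5

5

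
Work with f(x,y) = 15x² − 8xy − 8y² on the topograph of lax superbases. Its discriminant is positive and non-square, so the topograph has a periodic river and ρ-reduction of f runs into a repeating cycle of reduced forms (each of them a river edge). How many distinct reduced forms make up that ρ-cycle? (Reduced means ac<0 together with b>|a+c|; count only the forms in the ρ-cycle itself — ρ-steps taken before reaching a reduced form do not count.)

D = 544, ⌊√D⌋ = 23
descent: ρ → (-8,8,15)  [lands on river]
river: ρ → (15,22,-1)
river: ρ → (-1,22,15)
river: ρ → (15,8,-8)
ρ-cycle length = 4 (tail of 1 descent step not counted)

4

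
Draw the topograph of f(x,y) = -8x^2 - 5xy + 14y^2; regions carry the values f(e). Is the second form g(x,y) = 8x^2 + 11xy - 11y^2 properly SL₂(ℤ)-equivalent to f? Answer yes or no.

D₁ = 473, D₂ = 473
river cycle of f (length 4): (-8, 11, 11), (11, 11, -8), (-8, 21, 1), (1, 21, -8)
river cycle of g (length 4): (-11, 11, 8), (8, 21, -1), (-1, 21, 8), (8, 11, -11)
cycles differ ⇒ inequivalent

no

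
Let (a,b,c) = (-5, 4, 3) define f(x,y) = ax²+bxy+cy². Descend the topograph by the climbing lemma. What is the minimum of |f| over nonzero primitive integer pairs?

river: ρ → (3,8,-1)
river: ρ → (-1,8,3)
river: ρ → (3,4,-5)
river: ρ → (-5,6,2)
river: ρ → (2,6,-5)
river: ρ → (-5,4,3)
closes: descent 0, river 6
min |a| on river = 1

1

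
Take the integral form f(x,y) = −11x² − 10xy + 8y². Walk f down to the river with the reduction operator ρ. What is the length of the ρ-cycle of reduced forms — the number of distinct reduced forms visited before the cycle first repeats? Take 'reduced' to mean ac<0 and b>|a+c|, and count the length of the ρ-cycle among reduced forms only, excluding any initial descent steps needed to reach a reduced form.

D = 452, ⌊√D⌋ = 21
descent: ρ → (8,10,-11)  [lands on river]
river: ρ → (-11,12,7)
river: ρ → (7,16,-7)
river: ρ → (-7,12,11)
river: ρ → (11,10,-8)
river: ρ → (-8,6,13)
river: ρ → (13,20,-1)
river: ρ → (-1,20,13)
river: ρ → (13,6,-8)
river: ρ → (-8,10,11)
river: ρ → (11,12,-7)
river: ρ → (-7,16,7)
river: ρ → (7,12,-11)
river: ρ → (-11,10,8)
river: ρ → (8,6,-13)
river: ρ → (-13,20,1)
river: ρ → (1,20,-13)
river: ρ → (-13,6,8)
ρ-cycle length = 18 (tail of 1 descent step not counted)

18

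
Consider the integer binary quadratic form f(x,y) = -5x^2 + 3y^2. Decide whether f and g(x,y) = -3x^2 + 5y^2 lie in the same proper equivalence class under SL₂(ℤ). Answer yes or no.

D₁ = 60, D₂ = 60
river cycle of f (length 2): (3, 6, -2), (-2, 6, 3)
river cycle of g (length 2): (-3, 6, 2), (2, 6, -3)
cycles differ ⇒ inequivalent

no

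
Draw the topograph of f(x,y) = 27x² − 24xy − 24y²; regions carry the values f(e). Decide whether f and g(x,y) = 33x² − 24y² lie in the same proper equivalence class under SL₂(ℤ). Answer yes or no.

D₁ = 3168, D₂ = 3168
river cycle of f (length 6): (-24, 24, 27), (27, 30, -21), (-21, 54, 3), (3, 54, -21), (-21, 30, 27), (27, 24, -24)
river cycle of g (length 6): (-24, 48, 9), (9, 42, -39), (-39, 36, 12), (12, 36, -39), (-39, 42, 9), (9, 48, -24)
cycles differ ⇒ inequivalent

no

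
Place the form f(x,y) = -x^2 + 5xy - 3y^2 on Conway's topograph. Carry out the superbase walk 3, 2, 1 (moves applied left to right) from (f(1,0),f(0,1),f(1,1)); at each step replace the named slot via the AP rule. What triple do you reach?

start (-1,-3,1) = (f(1,0),f(0,1),f(1,1))
replace slot 3: 2·((-1)+(-3)) − 1 = -9 → (-1,-3,-9)
replace slot 2: 2·((-1)+(-9)) − (-3) = -17 → (-1,-17,-9)
replace slot 1: 2·((-17)+(-9)) − (-1) = -51 → (-51,-17,-9)

-51,-17,-9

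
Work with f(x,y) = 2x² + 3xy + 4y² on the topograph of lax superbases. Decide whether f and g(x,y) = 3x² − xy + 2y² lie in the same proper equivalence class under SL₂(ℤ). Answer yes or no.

D₁ = -23, D₂ = -23
f: translate: b→-1 (≡3 mod 4), so (2,3,4)→(2,-1,3)
f: reduced (well bottom): (2,-1,3) with a≤c, −a<b≤a
g: flip: (3,-1,2)→(2,1,3)
g: reduced (well bottom): (2,1,3) with a≤c, −a<b≤a
reduced forms (2, -1, 3) vs (2, 1, 3) ⇒ inequivalent

no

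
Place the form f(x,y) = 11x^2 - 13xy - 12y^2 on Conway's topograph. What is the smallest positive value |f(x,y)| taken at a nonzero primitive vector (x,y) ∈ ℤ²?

descent: ρ → (-12,13,11)  [lands on river]
river: ρ → (11,9,-14)
river: ρ → (-14,19,6)
river: ρ → (6,17,-17)
river: ρ → (-17,17,6)
river: ρ → (6,19,-14)
river: ρ → (-14,9,11)
river: ρ → (11,13,-12)
river: ρ → (-12,11,12)
river: ρ → (12,13,-11)
river: ρ → (-11,9,14)
river: ρ → (14,19,-6)
river: ρ → (-6,17,17)
river: ρ → (17,17,-6)
river: ρ → (-6,19,14)
river: ρ → (14,9,-11)
river: ρ → (-11,13,12)
river: ρ → (12,11,-12)
closes: descent 1, river 18
min |a| on river = 6

6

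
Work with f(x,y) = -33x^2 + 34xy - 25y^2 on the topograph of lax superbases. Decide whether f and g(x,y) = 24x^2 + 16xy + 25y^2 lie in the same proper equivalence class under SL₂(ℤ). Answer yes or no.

D₁ = -2144, D₂ = -2144
f is negative-definite; reduce −f:
−f: translate: b→32 (≡-34 mod 66), so (33,-34,25)→(33,32,24)
−f: flip: (33,32,24)→(24,-32,33)
−f: translate: b→16 (≡-32 mod 48), so (24,-32,33)→(24,16,25)
−f: reduced (well bottom): (24,16,25) with a≤c, −a<b≤a
flip sign back: reduced form of f is (-24,-16,-25)
g: reduced (well bottom): (24,16,25) with a≤c, −a<b≤a
reduced forms (-24, -16, -25) vs (24, 16, 25) ⇒ inequivalent

no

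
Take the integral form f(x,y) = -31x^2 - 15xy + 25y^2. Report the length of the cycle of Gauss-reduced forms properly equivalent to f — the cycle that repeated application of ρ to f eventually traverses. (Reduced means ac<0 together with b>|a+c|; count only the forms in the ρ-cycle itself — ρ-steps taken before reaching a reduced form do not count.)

D = 3325, ⌊√D⌋ = 57
descent: ρ → (25,15,-31)  [lands on river]
river: ρ → (-31,47,9)
river: ρ → (9,43,-41)
river: ρ → (-41,39,11)
river: ρ → (11,49,-21)
river: ρ → (-21,35,25)
ρ-cycle length = 6 (tail of 1 descent step not counted)

6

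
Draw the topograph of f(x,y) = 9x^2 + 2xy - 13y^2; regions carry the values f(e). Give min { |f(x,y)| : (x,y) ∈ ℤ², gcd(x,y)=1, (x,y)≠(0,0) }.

descent: ρ → (-13,-2,9)
descent: ρ → (9,20,-2)  [lands on river]
river: ρ → (-2,20,9)
river: ρ → (9,16,-6)
river: ρ → (-6,20,3)
river: ρ → (3,16,-18)
river: ρ → (-18,20,1)
river: ρ → (1,20,-18)
river: ρ → (-18,16,3)
river: ρ → (3,20,-6)
river: ρ → (-6,16,9)
closes: descent 2, river 10
min |a| on river = 1

1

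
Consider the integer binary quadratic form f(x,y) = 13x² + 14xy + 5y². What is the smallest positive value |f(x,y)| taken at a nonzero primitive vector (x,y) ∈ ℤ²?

translate: b→-12 (≡14 mod 26), so (13,14,5)→(13,-12,4)
flip: (13,-12,4)→(4,12,13)
translate: b→4 (≡12 mod 8), so (4,12,13)→(4,4,5)
reduced (well bottom): (4,4,5) with a≤c, −a<b≤a
well minimum = a = 4

4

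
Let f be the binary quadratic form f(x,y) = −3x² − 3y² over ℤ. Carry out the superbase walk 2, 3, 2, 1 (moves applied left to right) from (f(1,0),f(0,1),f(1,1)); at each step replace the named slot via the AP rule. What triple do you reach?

start (-3,-3,-6) = (f(1,0),f(0,1),f(1,1))
replace slot 2: 2·((-3)+(-6)) − (-3) = -15 → (-3,-15,-6)
replace slot 3: 2·((-3)+(-15)) − (-6) = -30 → (-3,-15,-30)
replace slot 2: 2·((-3)+(-30)) − (-15) = -51 → (-3,-51,-30)
replace slot 1: 2·((-51)+(-30)) − (-3) = -159 → (-159,-51,-30)

-159,-51,-30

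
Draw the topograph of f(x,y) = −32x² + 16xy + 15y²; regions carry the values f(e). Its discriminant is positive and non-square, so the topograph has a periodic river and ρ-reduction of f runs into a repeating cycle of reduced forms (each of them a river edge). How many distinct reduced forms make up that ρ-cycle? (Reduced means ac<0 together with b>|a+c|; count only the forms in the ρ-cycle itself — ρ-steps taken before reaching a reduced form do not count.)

D = 2176, ⌊√D⌋ = 46
descent: ρ → (15,44,-4)  [lands on river]
river: ρ → (-4,44,15)
river: ρ → (15,46,-1)
river: ρ → (-1,46,15)
ρ-cycle length = 4 (tail of 1 descent step not counted)

4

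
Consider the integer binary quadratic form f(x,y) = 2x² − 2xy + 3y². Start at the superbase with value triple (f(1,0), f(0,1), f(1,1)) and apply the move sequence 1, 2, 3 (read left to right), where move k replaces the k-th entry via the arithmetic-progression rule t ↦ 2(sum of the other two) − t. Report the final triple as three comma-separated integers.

start (2,3,3) = (f(1,0),f(0,1),f(1,1))
replace slot 1: 2·(3+3) − 2 = 10 → (10,3,3)
replace slot 2: 2·(10+3) − 3 = 23 → (10,23,3)
replace slot 3: 2·(10+23) − 3 = 63 → (10,23,63)

10,23,63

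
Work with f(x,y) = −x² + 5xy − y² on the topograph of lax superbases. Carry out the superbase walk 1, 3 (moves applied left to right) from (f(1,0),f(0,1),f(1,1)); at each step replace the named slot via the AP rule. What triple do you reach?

start (-1,-1,3) = (f(1,0),f(0,1),f(1,1))
replace slot 1: 2·((-1)+3) − (-1) = 5 → (5,-1,3)
replace slot 3: 2·(5+(-1)) − 3 = 5 → (5,-1,5)

5,-1,5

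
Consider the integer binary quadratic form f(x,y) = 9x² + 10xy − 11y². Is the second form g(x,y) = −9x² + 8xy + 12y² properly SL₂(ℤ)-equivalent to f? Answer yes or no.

D₁ = 496, D₂ = 496
river cycle of f (length 16): (-11, 12, 8), (8, 20, -3), (-3, 22, 1), (1, 22, -3), (-3, 20, 8), (8, 12, -11), (-11, 10, 9), (9, 8, -12), (-12, 16, 5), (5, 14, -15), … (6 more)
river cycle of g (length 16): (12, 16, -5), (-5, 14, 15), (15, 16, -4), (-4, 16, 15), (15, 14, -5), (-5, 16, 12), (12, 8, -9), (-9, 10, 11), (11, 12, -8), (-8, 20, 3), … (6 more)
cycles differ ⇒ inequivalent

no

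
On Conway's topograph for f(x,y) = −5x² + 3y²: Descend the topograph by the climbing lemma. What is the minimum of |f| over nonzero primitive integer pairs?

descent: ρ → (3,6,-2)  [lands on river]
river: ρ → (-2,6,3)
closes: descent 1, river 2
min |a| on river = 2

2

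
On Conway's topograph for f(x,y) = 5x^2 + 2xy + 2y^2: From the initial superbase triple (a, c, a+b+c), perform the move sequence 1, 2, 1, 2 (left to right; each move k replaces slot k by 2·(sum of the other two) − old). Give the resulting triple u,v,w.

start (5,2,9) = (f(1,0),f(0,1),f(1,1))
replace slot 1: 2·(2+9) − 5 = 17 → (17,2,9)
replace slot 2: 2·(17+9) − 2 = 50 → (17,50,9)
replace slot 1: 2·(50+9) − 17 = 101 → (101,50,9)
replace slot 2: 2·(101+9) − 50 = 170 → (101,170,9)

101,170,9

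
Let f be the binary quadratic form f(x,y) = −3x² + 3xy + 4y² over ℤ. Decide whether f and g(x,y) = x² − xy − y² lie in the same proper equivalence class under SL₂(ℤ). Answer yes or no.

D₁ = 57, D₂ = 5
discriminants differ ⇒ not SL₂(ℤ)-equivalent

no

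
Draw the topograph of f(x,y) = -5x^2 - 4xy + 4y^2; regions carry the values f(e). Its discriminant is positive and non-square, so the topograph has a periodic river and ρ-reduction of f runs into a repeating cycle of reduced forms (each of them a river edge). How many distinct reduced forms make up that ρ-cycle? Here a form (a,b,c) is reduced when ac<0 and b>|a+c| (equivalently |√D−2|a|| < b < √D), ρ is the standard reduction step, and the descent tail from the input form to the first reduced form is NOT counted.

D = 96, ⌊√D⌋ = 9
descent: ρ → (4,4,-5)  [lands on river]
river: ρ → (-5,6,3)
river: ρ → (3,6,-5)
river: ρ → (-5,4,4)
ρ-cycle length = 4 (tail of 1 descent step not counted)

4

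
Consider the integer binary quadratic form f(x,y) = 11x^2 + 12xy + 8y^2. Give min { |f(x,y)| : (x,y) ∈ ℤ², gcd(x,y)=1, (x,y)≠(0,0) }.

translate: b→-10 (≡12 mod 22), so (11,12,8)→(11,-10,7)
flip: (11,-10,7)→(7,10,11)
translate: b→-4 (≡10 mod 14), so (7,10,11)→(7,-4,8)
reduced (well bottom): (7,-4,8) with a≤c, −a<b≤a
well minimum = a = 7

7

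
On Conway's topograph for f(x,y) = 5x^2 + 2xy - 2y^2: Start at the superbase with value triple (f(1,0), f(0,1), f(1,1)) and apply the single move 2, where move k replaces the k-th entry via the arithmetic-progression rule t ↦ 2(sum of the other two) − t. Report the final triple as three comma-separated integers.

start (5,-2,5) = (f(1,0),f(0,1),f(1,1))
replace slot 2: 2·(5+5) − (-2) = 22 → (5,22,5)

5,22,5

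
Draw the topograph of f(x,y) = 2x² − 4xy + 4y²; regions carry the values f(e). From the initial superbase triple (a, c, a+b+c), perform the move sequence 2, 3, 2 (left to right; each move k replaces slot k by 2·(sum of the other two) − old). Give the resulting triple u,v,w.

start (2,4,2) = (f(1,0),f(0,1),f(1,1))
replace slot 2: 2·(2+2) − 4 = 4 → (2,4,2)
replace slot 3: 2·(2+4) − 2 = 10 → (2,4,10)
replace slot 2: 2·(2+10) − 4 = 20 → (2,20,10)

2,20,10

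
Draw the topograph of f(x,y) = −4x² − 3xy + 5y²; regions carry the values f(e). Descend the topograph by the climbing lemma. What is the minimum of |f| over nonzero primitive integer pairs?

descent: ρ → (5,3,-4)  [lands on river]
river: ρ → (-4,5,4)
river: ρ → (4,3,-5)
river: ρ → (-5,7,2)
river: ρ → (2,9,-1)
river: ρ → (-1,9,2)
river: ρ → (2,7,-5)
river: ρ → (-5,3,4)
river: ρ → (4,5,-4)
river: ρ → (-4,3,5)
river: ρ → (5,7,-2)
river: ρ → (-2,9,1)
river: ρ → (1,9,-2)
river: ρ → (-2,7,5)
closes: descent 1, river 14
min |a| on river = 1

1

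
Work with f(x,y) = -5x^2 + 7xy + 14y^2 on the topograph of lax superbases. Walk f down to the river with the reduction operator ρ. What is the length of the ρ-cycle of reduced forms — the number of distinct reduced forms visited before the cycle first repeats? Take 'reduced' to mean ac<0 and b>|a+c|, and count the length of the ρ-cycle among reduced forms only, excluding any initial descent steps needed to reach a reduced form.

D = 329, ⌊√D⌋ = 18
descent: ρ → (14,-7,-5)
descent: ρ → (-5,17,2)  [lands on river]
river: ρ → (2,15,-13)
river: ρ → (-13,11,4)
river: ρ → (4,13,-10)
river: ρ → (-10,7,7)
river: ρ → (7,7,-10)
river: ρ → (-10,13,4)
river: ρ → (4,11,-13)
river: ρ → (-13,15,2)
river: ρ → (2,17,-5)
river: ρ → (-5,13,8)
river: ρ → (8,3,-10)
river: ρ → (-10,17,1)
river: ρ → (1,17,-10)
river: ρ → (-10,3,8)
river: ρ → (8,13,-5)
ρ-cycle length = 16 (tail of 2 descent steps not counted)

16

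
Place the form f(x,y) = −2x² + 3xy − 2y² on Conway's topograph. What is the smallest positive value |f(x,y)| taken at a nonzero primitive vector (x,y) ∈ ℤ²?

translate: b→1 (≡-3 mod 4), so (2,-3,2)→(2,1,1)
flip: (2,1,1)→(1,-1,2)
translate: b→1 (≡-1 mod 2), so (1,-1,2)→(1,1,2)
reduced (well bottom): (1,1,2) with a≤c, −a<b≤a
well minimum |f| = |-1| = 1 (negative-definite)

1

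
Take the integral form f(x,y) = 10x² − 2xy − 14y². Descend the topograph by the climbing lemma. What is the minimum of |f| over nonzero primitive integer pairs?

descent: ρ → (-14,2,10)
descent: ρ → (10,18,-6)  [lands on river]
river: ρ → (-6,18,10)
river: ρ → (10,22,-2)
river: ρ → (-2,22,10)
closes: descent 2, river 4
min |a| on river = 2

2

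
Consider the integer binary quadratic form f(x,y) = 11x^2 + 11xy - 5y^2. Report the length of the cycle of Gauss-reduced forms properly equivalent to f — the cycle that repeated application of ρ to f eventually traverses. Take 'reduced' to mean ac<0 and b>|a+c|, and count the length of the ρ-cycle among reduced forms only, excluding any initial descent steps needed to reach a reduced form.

D = 341, ⌊√D⌋ = 18
river: ρ → (-5,9,13)
river: ρ → (13,17,-1)
river: ρ → (-1,17,13)
river: ρ → (13,9,-5)
river: ρ → (-5,11,11)
river: ρ → (11,11,-5)
ρ-cycle length = 6 (tail of 0 descent steps not counted)

6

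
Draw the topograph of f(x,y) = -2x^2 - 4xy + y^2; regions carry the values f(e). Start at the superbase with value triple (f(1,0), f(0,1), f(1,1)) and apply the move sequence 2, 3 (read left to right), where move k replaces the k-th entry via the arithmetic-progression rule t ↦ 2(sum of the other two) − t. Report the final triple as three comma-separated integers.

start (-2,1,-5) = (f(1,0),f(0,1),f(1,1))
replace slot 2: 2·((-2)+(-5)) − 1 = -15 → (-2,-15,-5)
replace slot 3: 2·((-2)+(-15)) − (-5) = -29 → (-2,-15,-29)

-2,-15,-29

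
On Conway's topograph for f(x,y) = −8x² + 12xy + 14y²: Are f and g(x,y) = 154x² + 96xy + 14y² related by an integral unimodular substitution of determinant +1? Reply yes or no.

D₁ = 592, D₂ = 592
river cycle of f (length 6): (14, 16, -6), (-6, 20, 8), (8, 12, -14), (-14, 16, 6), (6, 20, -8), (-8, 12, 14)
river cycle of g (length 6): (14, 16, -6), (-6, 20, 8), (8, 12, -14), (-14, 16, 6), (6, 20, -8), (-8, 12, 14)
cycles coincide ⇒ equivalent

yes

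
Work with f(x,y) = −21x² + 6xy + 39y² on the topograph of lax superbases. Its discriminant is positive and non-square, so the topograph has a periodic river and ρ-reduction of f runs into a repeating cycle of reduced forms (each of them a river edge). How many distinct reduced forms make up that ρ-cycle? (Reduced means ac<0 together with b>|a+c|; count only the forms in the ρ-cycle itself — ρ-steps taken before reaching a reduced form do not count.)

D = 3312, ⌊√D⌋ = 57
descent: ρ → (39,-6,-21)
descent: ρ → (-21,48,12)  [lands on river]
river: ρ → (12,48,-21)
river: ρ → (-21,36,24)
river: ρ → (24,12,-33)
river: ρ → (-33,54,3)
river: ρ → (3,54,-33)
river: ρ → (-33,12,24)
river: ρ → (24,36,-21)
ρ-cycle length = 8 (tail of 2 descent steps not counted)

8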